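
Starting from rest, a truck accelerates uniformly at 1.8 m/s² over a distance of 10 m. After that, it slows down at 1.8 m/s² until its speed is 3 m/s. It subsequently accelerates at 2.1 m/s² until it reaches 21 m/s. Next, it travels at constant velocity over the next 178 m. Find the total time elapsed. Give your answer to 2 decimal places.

Phase 1 (accelerating): v₀ = 0 m/s, a = 1.8 m/s².
v² = v₀² + 2aΔx = 0² + 2·1.8·10 = 36.0 → v = 6.00 m/s
t = (v − v₀)/a = (6.00 − 0)/1.8 = 3.33 s

Phase 2 (decelerating): v₀ = 6.00 m/s, a = -1.8 m/s².
v = v₀ + at → t = (3 − 6.00) / -1.8 = 1.67 s
v² = v₀² + 2aΔx → Δx = (3² − 6.00²)/(2·-1.8) = 7.50 m

Phase 3 (accelerating): v₀ = 3.00 m/s, a = 2.1 m/s².
v = v₀ + at → t = (21 − 3.00) / 2.1 = 8.57 s
v² = v₀² + 2aΔx → Δx = (21² − 3.00²)/(2·2.1) = 103 m

Phase 4 (constant speed): v₀ = 21.0 m/s, a = 0 m/s².
Constant speed: t = d/v = 178/21.0 = 8.48 s
Total time = 3.33 + 1.67 + 8.57 + 8.48 = 22.0 s

22.05 s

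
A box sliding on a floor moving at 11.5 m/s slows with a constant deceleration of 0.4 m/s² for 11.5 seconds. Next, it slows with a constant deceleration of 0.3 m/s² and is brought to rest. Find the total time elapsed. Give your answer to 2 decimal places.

34.50 s

Phase 1 (decelerating): v₀ = 11.5 m/s, a = -0.4 m/s².
v = v₀ + at = 11.5 + (-0.4)(11.5) = 6.90 m/s
Δx = v₀t + ½at² = 11.5·11.5 + 0.5·-0.4·11.5² = 106 m

Phase 2 (decelerating): v₀ = 6.90 m/s, a = -0.3 m/s².
v = v₀ + at → t = (0 − 6.90) / -0.3 = 23.0 s
v² = v₀² + 2aΔx → Δx = (0² − 6.90²)/(2·-0.3) = 79.3 m
Total time = 11.5 + 23.0 = 34.5 s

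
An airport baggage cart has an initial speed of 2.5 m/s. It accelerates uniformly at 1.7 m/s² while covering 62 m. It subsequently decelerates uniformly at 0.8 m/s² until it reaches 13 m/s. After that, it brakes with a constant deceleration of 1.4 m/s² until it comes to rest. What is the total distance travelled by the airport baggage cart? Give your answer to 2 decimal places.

Phase 1 (accelerating): v₀ = 2.50 m/s, a = 1.7 m/s².
v² = v₀² + 2aΔx = 2.50² + 2·1.7·62 = 217 → v = 14.7 m/s
t = (v − v₀)/a = (14.7 − 2.50)/1.7 = 7.20 s

Phase 2 (decelerating): v₀ = 14.7 m/s, a = -0.8 m/s².
v = v₀ + at → t = (13 − 14.7) / -0.8 = 2.17 s
v² = v₀² + 2aΔx → Δx = (13² − 14.7²)/(2·-0.8) = 30.0 m

Phase 3 (decelerating): v₀ = 13.0 m/s, a = -1.4 m/s².
v = v₀ + at → t = (0 − 13.0) / -1.4 = 9.29 s
v² = v₀² + 2aΔx → Δx = (0² − 13.0²)/(2·-1.4) = 60.4 m
Total distance = 62.0 + 30.0 + 60.4 = 152 m

152.39 m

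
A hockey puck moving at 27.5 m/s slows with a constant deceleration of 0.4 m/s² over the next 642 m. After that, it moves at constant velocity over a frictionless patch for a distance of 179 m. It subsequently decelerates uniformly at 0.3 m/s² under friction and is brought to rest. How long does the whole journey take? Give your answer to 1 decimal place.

93.2 s

Phase 1 (decelerating): v₀ = 27.5 m/s, a = -0.4 m/s².
v² = v₀² + 2aΔx = 27.5² + 2·-0.4·642 = 243 → v = 15.6 m/s
t = (v − v₀)/a = (15.6 − 27.5)/-0.4 = 29.8 s

Phase 2 (constant speed): v₀ = 15.6 m/s, a = 0 m/s².
Constant speed: t = d/v = 179/15.6 = 11.5 s

Phase 3 (decelerating): v₀ = 15.6 m/s, a = -0.3 m/s².
v = v₀ + at → t = (0 − 15.6) / -0.3 = 51.9 s
v² = v₀² + 2aΔx → Δx = (0² − 15.6²)/(2·-0.3) = 404 m
Total time = 29.8 + 11.5 + 51.9 = 93.2 s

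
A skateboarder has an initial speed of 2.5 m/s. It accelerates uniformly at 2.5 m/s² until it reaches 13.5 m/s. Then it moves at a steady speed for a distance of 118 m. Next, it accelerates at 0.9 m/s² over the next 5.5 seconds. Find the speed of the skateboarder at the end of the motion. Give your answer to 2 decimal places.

Phase 1 (accelerating): v₀ = 2.50 m/s, a = 2.5 m/s².
v = v₀ + at → t = (13.5 − 2.50) / 2.5 = 4.40 s
v² = v₀² + 2aΔx → Δx = (13.5² − 2.50²)/(2·2.5) = 35.2 m

Phase 2 (constant speed): v₀ = 13.5 m/s, a = 0 m/s².
Constant speed: t = d/v = 118/13.5 = 8.74 s

Phase 3 (accelerating): v₀ = 13.5 m/s, a = 0.9 m/s².
v = v₀ + at = 13.5 + (0.9)(5.5) = 18.4 m/s
Δx = v₀t + ½at² = 13.5·5.5 + 0.5·0.9·5.5² = 87.9 m
Final speed = 18.4 m/s

18.45 m/s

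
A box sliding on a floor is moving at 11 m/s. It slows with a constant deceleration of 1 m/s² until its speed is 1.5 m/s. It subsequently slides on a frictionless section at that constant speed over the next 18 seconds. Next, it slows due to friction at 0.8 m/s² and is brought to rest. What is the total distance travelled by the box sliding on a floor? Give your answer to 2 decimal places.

Phase 1 (decelerating): v₀ = 11.0 m/s, a = -1 m/s².
v = v₀ + at → t = (1.5 − 11.0) / -1 = 9.50 s
v² = v₀² + 2aΔx → Δx = (1.5² − 11.0²)/(2·-1) = 59.4 m

Phase 2 (constant speed): v₀ = 1.50 m/s, a = 0 m/s².
v = v₀ + at = 1.50 + (0)(18) = 1.50 m/s
Δx = v₀t + ½at² = 1.50·18 + 0.5·0·18² = 27.0 m

Phase 3 (decelerating): v₀ = 1.50 m/s, a = -0.8 m/s².
v = v₀ + at → t = (0 − 1.50) / -0.8 = 1.88 s
v² = v₀² + 2aΔx → Δx = (0² − 1.50²)/(2·-0.8) = 1.41 m
Total distance = 59.4 + 27.0 + 1.41 = 87.8 m

87.78 m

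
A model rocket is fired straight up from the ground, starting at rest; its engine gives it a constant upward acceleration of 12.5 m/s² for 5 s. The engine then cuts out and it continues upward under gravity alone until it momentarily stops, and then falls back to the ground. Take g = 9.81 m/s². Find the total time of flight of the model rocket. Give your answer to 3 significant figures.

Phase 1 (powered ascent): v₀ = 0 m/s, a = 12.5 m/s².
v = v₀ + at = 0 + (12.5)(5) = 62.5 m/s
Δx = v₀t + ½at² = 0·5 + 0.5·12.5·5² = 156 m

Phase 2 (coasting upward): v₀ = 62.5 m/s, a = -9.81 m/s².
v = v₀ + at → t = (0 − 62.5) / -9.81 = 6.37 s
v² = v₀² + 2aΔx → Δx = (0² − 62.5²)/(2·-9.81) = 199 m

Phase 3 (free fall): v₀ = 0 m/s, a = -9.81 m/s².
Falls 355 m from rest: t = √(2·355/9.81) = 8.51 s; v = g·t = 83.5 m/s.
Total time = 5.00 + 6.37 + 8.51 = 19.9 s

19.9 s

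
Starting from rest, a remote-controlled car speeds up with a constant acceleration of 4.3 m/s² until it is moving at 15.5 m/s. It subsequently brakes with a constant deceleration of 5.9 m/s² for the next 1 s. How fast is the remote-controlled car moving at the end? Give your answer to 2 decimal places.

9.60 m/s

Phase 1 (accelerating): v₀ = 0 m/s, a = 4.3 m/s².
v = v₀ + at → t = (15.5 − 0) / 4.3 = 3.60 s
v² = v₀² + 2aΔx → Δx = (15.5² − 0²)/(2·4.3) = 27.9 m

Phase 2 (decelerating): v₀ = 15.5 m/s, a = -5.9 m/s².
v = v₀ + at = 15.5 + (-5.9)(1) = 9.60 m/s
Δx = v₀t + ½at² = 15.5·1 + 0.5·-5.9·1² = 12.6 m
Final speed = 9.60 m/s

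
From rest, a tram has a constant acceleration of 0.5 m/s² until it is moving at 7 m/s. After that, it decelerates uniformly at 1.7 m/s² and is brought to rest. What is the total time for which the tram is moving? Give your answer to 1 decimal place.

18.1 s

Phase 1 (accelerating): v₀ = 0 m/s, a = 0.5 m/s².
v = v₀ + at → t = (7 − 0) / 0.5 = 14.0 s
v² = v₀² + 2aΔx → Δx = (7² − 0²)/(2·0.5) = 49.0 m

Phase 2 (decelerating): v₀ = 7.00 m/s, a = -1.7 m/s².
v = v₀ + at → t = (0 − 7.00) / -1.7 = 4.12 s
v² = v₀² + 2aΔx → Δx = (0² − 7.00²)/(2·-1.7) = 14.4 m
Total time = 14.0 + 4.12 = 18.1 s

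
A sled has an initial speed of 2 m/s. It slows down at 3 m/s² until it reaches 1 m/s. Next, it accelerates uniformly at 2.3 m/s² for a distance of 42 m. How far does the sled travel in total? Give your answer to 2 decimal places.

Phase 1 (decelerating): v₀ = 2.00 m/s, a = -3 m/s².
v = v₀ + at → t = (1 − 2.00) / -3 = 0.333 s
v² = v₀² + 2aΔx → Δx = (1² − 2.00²)/(2·-3) = 0.500 m

Phase 2 (accelerating): v₀ = 1.00 m/s, a = 2.3 m/s².
v² = v₀² + 2aΔx = 1.00² + 2·2.3·42 = 194 → v = 13.9 m/s
t = (v − v₀)/a = (13.9 − 1.00)/2.3 = 5.62 s
Total distance = 0.500 + 42.0 = 42.5 m

42.50 m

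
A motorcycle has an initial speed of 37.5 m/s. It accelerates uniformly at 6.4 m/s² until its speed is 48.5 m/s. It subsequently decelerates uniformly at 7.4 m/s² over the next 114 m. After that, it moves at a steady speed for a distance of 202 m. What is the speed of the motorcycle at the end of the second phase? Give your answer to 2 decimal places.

Phase 1 (accelerating): v₀ = 37.5 m/s, a = 6.4 m/s².
v = v₀ + at → t = (48.5 − 37.5) / 6.4 = 1.72 s
v² = v₀² + 2aΔx → Δx = (48.5² − 37.5²)/(2·6.4) = 73.9 m

Phase 2 (decelerating): v₀ = 48.5 m/s, a = -7.4 m/s².
v² = v₀² + 2aΔx = 48.5² + 2·-7.4·114 = 665 → v = 25.8 m/s
t = (v − v₀)/a = (25.8 − 48.5)/-7.4 = 3.07 s
Speed at end of phase 2 = 25.8 m/s

25.79 m/s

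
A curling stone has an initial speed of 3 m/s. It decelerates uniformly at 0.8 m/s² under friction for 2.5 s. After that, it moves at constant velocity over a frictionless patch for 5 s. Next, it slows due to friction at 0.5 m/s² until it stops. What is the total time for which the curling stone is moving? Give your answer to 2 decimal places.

Phase 1 (decelerating): v₀ = 3.00 m/s, a = -0.8 m/s².
v = v₀ + at = 3.00 + (-0.8)(2.5) = 1.00 m/s
Δx = v₀t + ½at² = 3.00·2.5 + 0.5·-0.8·2.5² = 5.00 m

Phase 2 (constant speed): v₀ = 1.00 m/s, a = 0 m/s².
v = v₀ + at = 1.00 + (0)(5) = 1.00 m/s
Δx = v₀t + ½at² = 1.00·5 + 0.5·0·5² = 5.00 m

Phase 3 (decelerating): v₀ = 1.00 m/s, a = -0.5 m/s².
v = v₀ + at → t = (0 − 1.00) / -0.5 = 2.00 s
v² = v₀² + 2aΔx → Δx = (0² − 1.00²)/(2·-0.5) = 1.00 m
Total time = 2.50 + 5.00 + 2.00 = 9.50 s

9.50 s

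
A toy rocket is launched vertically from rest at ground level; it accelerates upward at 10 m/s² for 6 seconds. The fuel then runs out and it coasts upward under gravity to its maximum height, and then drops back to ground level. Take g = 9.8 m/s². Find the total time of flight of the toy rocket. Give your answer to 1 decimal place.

Phase 1 (powered ascent): v₀ = 0 m/s, a = 10 m/s².
v = v₀ + at = 0 + (10)(6) = 60.0 m/s
Δx = v₀t + ½at² = 0·6 + 0.5·10·6² = 180 m

Phase 2 (coasting upward): v₀ = 60.0 m/s, a = -9.8 m/s².
v = v₀ + at → t = (0 − 60.0) / -9.8 = 6.12 s
v² = v₀² + 2aΔx → Δx = (0² − 60.0²)/(2·-9.8) = 184 m

Phase 3 (free fall): v₀ = 0 m/s, a = -9.8 m/s².
Falls 364 m from rest: t = √(2·364/9.8) = 8.62 s; v = g·t = 84.4 m/s.
Total time = 6.00 + 6.12 + 8.62 = 20.7 s

20.7 s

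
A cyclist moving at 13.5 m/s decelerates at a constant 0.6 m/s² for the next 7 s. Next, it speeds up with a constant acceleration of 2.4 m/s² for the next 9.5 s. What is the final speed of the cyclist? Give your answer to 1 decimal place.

32.1 m/s

Phase 1 (decelerating): v₀ = 13.5 m/s, a = -0.6 m/s².
v = v₀ + at = 13.5 + (-0.6)(7) = 9.30 m/s
Δx = v₀t + ½at² = 13.5·7 + 0.5·-0.6·7² = 79.8 m

Phase 2 (accelerating): v₀ = 9.30 m/s, a = 2.4 m/s².
v = v₀ + at = 9.30 + (2.4)(9.5) = 32.1 m/s
Δx = v₀t + ½at² = 9.30·9.5 + 0.5·2.4·9.5² = 197 m
Final speed = 32.1 m/s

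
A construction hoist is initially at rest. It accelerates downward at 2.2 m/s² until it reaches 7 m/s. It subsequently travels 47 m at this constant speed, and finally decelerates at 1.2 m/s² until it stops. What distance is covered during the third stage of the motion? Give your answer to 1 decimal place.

Phase 1 (accelerating): v₀ = 0 m/s, a = 2.2 m/s².
v = v₀ + at → t = (7 − 0) / 2.2 = 3.18 s
v² = v₀² + 2aΔx → Δx = (7² − 0²)/(2·2.2) = 11.1 m

Phase 2 (constant speed): v₀ = 7.00 m/s, a = 0 m/s².
Constant speed: t = d/v = 47/7.00 = 6.71 s

Phase 3 (decelerating): v₀ = 7.00 m/s, a = -1.2 m/s².
v = v₀ + at → t = (0 − 7.00) / -1.2 = 5.83 s
v² = v₀² + 2aΔx → Δx = (0² − 7.00²)/(2·-1.2) = 20.4 m
Distance in phase 3 = 20.4 m

20.4 m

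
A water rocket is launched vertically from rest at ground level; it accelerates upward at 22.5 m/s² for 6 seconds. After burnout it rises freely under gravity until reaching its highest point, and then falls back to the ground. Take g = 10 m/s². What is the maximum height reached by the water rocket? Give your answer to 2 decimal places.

1316.25 m

Phase 1 (powered ascent): v₀ = 0 m/s, a = 22.5 m/s².
v = v₀ + at = 0 + (22.5)(6) = 135 m/s
Δx = v₀t + ½at² = 0·6 + 0.5·22.5·6² = 405 m

Phase 2 (coasting upward): v₀ = 135 m/s, a = -10 m/s².
v = v₀ + at → t = (0 − 135) / -10 = 13.5 s
v² = v₀² + 2aΔx → Δx = (0² − 135²)/(2·-10) = 911 m
Maximum height = 405 + 911 = 1320 m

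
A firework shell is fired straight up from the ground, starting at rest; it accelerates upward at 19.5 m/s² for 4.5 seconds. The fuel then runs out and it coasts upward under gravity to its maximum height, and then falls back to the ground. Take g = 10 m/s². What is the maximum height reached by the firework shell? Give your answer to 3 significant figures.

582 m

Phase 1 (powered ascent): v₀ = 0 m/s, a = 19.5 m/s².
v = v₀ + at = 0 + (19.5)(4.5) = 87.8 m/s
Δx = v₀t + ½at² = 0·4.5 + 0.5·19.5·4.5² = 197 m

Phase 2 (coasting upward): v₀ = 87.8 m/s, a = -10 m/s².
v = v₀ + at → t = (0 − 87.8) / -10 = 8.78 s
v² = v₀² + 2aΔx → Δx = (0² − 87.8²)/(2·-10) = 385 m
Maximum height = 197 + 385 = 582 m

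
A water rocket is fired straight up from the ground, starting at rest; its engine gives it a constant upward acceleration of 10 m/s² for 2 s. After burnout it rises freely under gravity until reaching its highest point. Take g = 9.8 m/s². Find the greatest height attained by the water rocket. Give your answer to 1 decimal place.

Phase 1 (powered ascent): v₀ = 0 m/s, a = 10 m/s².
v = v₀ + at = 0 + (10)(2) = 20.0 m/s
Δx = v₀t + ½at² = 0·2 + 0.5·10·2² = 20.0 m

Phase 2 (coasting upward): v₀ = 20.0 m/s, a = -9.8 m/s².
v = v₀ + at → t = (0 − 20.0) / -9.8 = 2.04 s
v² = v₀² + 2aΔx → Δx = (0² − 20.0²)/(2·-9.8) = 20.4 m
Maximum height = 20.0 + 20.4 = 40.4 m

40.4 m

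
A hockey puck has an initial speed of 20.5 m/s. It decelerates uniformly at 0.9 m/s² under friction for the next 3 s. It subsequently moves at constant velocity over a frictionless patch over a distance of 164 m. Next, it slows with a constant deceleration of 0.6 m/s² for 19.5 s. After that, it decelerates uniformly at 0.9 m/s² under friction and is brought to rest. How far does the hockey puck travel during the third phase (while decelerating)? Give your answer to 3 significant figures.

Phase 1 (decelerating): v₀ = 20.5 m/s, a = -0.9 m/s².
v = v₀ + at = 20.5 + (-0.9)(3) = 17.8 m/s
Δx = v₀t + ½at² = 20.5·3 + 0.5·-0.9·3² = 57.5 m

Phase 2 (constant speed): v₀ = 17.8 m/s, a = 0 m/s².
Constant speed: t = d/v = 164/17.8 = 9.21 s

Phase 3 (decelerating): v₀ = 17.8 m/s, a = -0.6 m/s².
v = v₀ + at = 17.8 + (-0.6)(19.5) = 6.10 m/s
Δx = v₀t + ½at² = 17.8·19.5 + 0.5·-0.6·19.5² = 233 m
Distance in phase 3 = 233 m

233 m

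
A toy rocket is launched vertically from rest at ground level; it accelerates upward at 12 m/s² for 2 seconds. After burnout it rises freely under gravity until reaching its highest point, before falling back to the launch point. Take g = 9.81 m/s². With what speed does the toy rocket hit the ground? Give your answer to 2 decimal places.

32.36 m/s

Phase 1 (powered ascent): v₀ = 0 m/s, a = 12 m/s².
v = v₀ + at = 0 + (12)(2) = 24.0 m/s
Δx = v₀t + ½at² = 0·2 + 0.5·12·2² = 24.0 m

Phase 2 (coasting upward): v₀ = 24.0 m/s, a = -9.81 m/s².
v = v₀ + at → t = (0 − 24.0) / -9.81 = 2.45 s
v² = v₀² + 2aΔx → Δx = (0² − 24.0²)/(2·-9.81) = 29.4 m

Phase 3 (free fall): v₀ = 0 m/s, a = -9.81 m/s².
Falls 53.4 m from rest: t = √(2·53.4/9.81) = 3.30 s; v = g·t = 32.4 m/s.
Impact speed = 32.4 m/s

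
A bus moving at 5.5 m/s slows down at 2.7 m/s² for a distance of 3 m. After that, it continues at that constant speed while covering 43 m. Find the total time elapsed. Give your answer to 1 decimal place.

Phase 1 (decelerating): v₀ = 5.50 m/s, a = -2.7 m/s².
v² = v₀² + 2aΔx = 5.50² + 2·-2.7·3 = 14.0 → v = 3.75 m/s
t = (v − v₀)/a = (3.75 − 5.50)/-2.7 = 0.649 s

Phase 2 (constant speed): v₀ = 3.75 m/s, a = 0 m/s².
Constant speed: t = d/v = 43/3.75 = 11.5 s
Total time = 0.649 + 11.5 = 12.1 s

12.1 s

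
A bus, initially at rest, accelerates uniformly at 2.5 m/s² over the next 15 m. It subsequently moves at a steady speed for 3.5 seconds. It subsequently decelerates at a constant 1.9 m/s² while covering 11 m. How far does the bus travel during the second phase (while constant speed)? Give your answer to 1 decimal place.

30.3 m

Phase 1 (accelerating): v₀ = 0 m/s, a = 2.5 m/s².
v² = v₀² + 2aΔx = 0² + 2·2.5·15 = 75.0 → v = 8.66 m/s
t = (v − v₀)/a = (8.66 − 0)/2.5 = 3.46 s

Phase 2 (constant speed): v₀ = 8.66 m/s, a = 0 m/s².
v = v₀ + at = 8.66 + (0)(3.5) = 8.66 m/s
Δx = v₀t + ½at² = 8.66·3.5 + 0.5·0·3.5² = 30.3 m
Distance in phase 2 = 30.3 m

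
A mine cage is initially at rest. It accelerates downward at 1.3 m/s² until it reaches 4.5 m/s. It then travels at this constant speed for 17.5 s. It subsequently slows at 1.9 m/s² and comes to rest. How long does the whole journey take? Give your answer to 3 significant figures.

23.3 s

Phase 1 (accelerating): v₀ = 0 m/s, a = 1.3 m/s².
v = v₀ + at → t = (4.5 − 0) / 1.3 = 3.46 s
v² = v₀² + 2aΔx → Δx = (4.5² − 0²)/(2·1.3) = 7.79 m

Phase 2 (constant speed): v₀ = 4.50 m/s, a = 0 m/s².
v = v₀ + at = 4.50 + (0)(17.5) = 4.50 m/s
Δx = v₀t + ½at² = 4.50·17.5 + 0.5·0·17.5² = 78.8 m

Phase 3 (decelerating): v₀ = 4.50 m/s, a = -1.9 m/s².
v = v₀ + at → t = (0 − 4.50) / -1.9 = 2.37 s
v² = v₀² + 2aΔx → Δx = (0² − 4.50²)/(2·-1.9) = 5.33 m
Total time = 3.46 + 17.5 + 2.37 = 23.3 s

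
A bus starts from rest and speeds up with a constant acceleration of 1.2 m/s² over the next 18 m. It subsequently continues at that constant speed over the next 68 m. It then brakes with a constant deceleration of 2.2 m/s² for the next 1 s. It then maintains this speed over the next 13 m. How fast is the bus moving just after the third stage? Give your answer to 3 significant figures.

Phase 1 (accelerating): v₀ = 0 m/s, a = 1.2 m/s².
v² = v₀² + 2aΔx = 0² + 2·1.2·18 = 43.2 → v = 6.57 m/s
t = (v − v₀)/a = (6.57 − 0)/1.2 = 5.48 s

Phase 2 (constant speed): v₀ = 6.57 m/s, a = 0 m/s².
Constant speed: t = d/v = 68/6.57 = 10.3 s

Phase 3 (decelerating): v₀ = 6.57 m/s, a = -2.2 m/s².
v = v₀ + at = 6.57 + (-2.2)(1) = 4.37 m/s
Δx = v₀t + ½at² = 6.57·1 + 0.5·-2.2·1² = 5.47 m
Speed at end of phase 3 = 4.37 m/s

4.37 m/s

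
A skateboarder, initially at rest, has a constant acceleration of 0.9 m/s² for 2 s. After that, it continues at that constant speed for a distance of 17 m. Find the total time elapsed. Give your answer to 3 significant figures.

Phase 1 (accelerating): v₀ = 0 m/s, a = 0.9 m/s².
v = v₀ + at = 0 + (0.9)(2) = 1.80 m/s
Δx = v₀t + ½at² = 0·2 + 0.5·0.9·2² = 1.80 m

Phase 2 (constant speed): v₀ = 1.80 m/s, a = 0 m/s².
Constant speed: t = d/v = 17/1.80 = 9.44 s
Total time = 2.00 + 9.44 = 11.4 s

11.4 s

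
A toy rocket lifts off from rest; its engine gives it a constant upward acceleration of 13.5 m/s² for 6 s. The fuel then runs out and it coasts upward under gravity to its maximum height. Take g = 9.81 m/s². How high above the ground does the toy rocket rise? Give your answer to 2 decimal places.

Phase 1 (powered ascent): v₀ = 0 m/s, a = 13.5 m/s².
v = v₀ + at = 0 + (13.5)(6) = 81.0 m/s
Δx = v₀t + ½at² = 0·6 + 0.5·13.5·6² = 243 m

Phase 2 (coasting upward): v₀ = 81.0 m/s, a = -9.81 m/s².
v = v₀ + at → t = (0 − 81.0) / -9.81 = 8.26 s
v² = v₀² + 2aΔx → Δx = (0² − 81.0²)/(2·-9.81) = 334 m
Maximum height = 243 + 334 = 577 m

577.40 m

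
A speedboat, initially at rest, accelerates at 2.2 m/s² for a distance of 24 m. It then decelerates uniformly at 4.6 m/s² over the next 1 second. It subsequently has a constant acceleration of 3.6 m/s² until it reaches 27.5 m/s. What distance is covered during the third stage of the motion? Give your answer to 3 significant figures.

101 m

Phase 1 (accelerating): v₀ = 0 m/s, a = 2.2 m/s².
v² = v₀² + 2aΔx = 0² + 2·2.2·24 = 106 → v = 10.3 m/s
t = (v − v₀)/a = (10.3 − 0)/2.2 = 4.67 s

Phase 2 (decelerating): v₀ = 10.3 m/s, a = -4.6 m/s².
v = v₀ + at = 10.3 + (-4.6)(1) = 5.68 m/s
Δx = v₀t + ½at² = 10.3·1 + 0.5·-4.6·1² = 7.98 m

Phase 3 (accelerating): v₀ = 5.68 m/s, a = 3.6 m/s².
v = v₀ + at → t = (27.5 − 5.68) / 3.6 = 6.06 s
v² = v₀² + 2aΔx → Δx = (27.5² − 5.68²)/(2·3.6) = 101 m
Distance in phase 3 = 101 m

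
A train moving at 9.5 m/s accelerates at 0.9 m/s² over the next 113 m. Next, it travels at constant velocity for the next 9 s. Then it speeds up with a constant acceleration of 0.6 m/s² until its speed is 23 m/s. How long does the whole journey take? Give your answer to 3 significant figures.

Phase 1 (accelerating): v₀ = 9.50 m/s, a = 0.9 m/s².
v² = v₀² + 2aΔx = 9.50² + 2·0.9·113 = 294 → v = 17.1 m/s
t = (v − v₀)/a = (17.1 − 9.50)/0.9 = 8.48 s

Phase 2 (constant speed): v₀ = 17.1 m/s, a = 0 m/s².
v = v₀ + at = 17.1 + (0)(9) = 17.1 m/s
Δx = v₀t + ½at² = 17.1·9 + 0.5·0·9² = 154 m

Phase 3 (accelerating): v₀ = 17.1 m/s, a = 0.6 m/s².
v = v₀ + at → t = (23 − 17.1) / 0.6 = 9.77 s
v² = v₀² + 2aΔx → Δx = (23² − 17.1²)/(2·0.6) = 196 m
Total time = 8.48 + 9.00 + 9.77 = 27.3 s

27.3 s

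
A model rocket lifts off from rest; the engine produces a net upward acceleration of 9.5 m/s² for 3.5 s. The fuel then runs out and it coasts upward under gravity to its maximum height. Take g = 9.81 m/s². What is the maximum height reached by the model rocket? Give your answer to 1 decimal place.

114.5 m

Phase 1 (powered ascent): v₀ = 0 m/s, a = 9.5 m/s².
v = v₀ + at = 0 + (9.5)(3.5) = 33.2 m/s
Δx = v₀t + ½at² = 0·3.5 + 0.5·9.5·3.5² = 58.2 m

Phase 2 (coasting upward): v₀ = 33.2 m/s, a = -9.81 m/s².
v = v₀ + at → t = (0 − 33.2) / -9.81 = 3.39 s
v² = v₀² + 2aΔx → Δx = (0² − 33.2²)/(2·-9.81) = 56.3 m
Maximum height = 58.2 + 56.3 = 115 m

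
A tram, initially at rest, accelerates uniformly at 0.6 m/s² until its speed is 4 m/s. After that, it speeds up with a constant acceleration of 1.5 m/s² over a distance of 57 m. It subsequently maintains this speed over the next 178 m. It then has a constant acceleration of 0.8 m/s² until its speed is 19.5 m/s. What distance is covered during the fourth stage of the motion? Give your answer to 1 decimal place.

Phase 1 (accelerating): v₀ = 0 m/s, a = 0.6 m/s².
v = v₀ + at → t = (4 − 0) / 0.6 = 6.67 s
v² = v₀² + 2aΔx → Δx = (4² − 0²)/(2·0.6) = 13.3 m

Phase 2 (accelerating): v₀ = 4.00 m/s, a = 1.5 m/s².
v² = v₀² + 2aΔx = 4.00² + 2·1.5·57 = 187 → v = 13.7 m/s
t = (v − v₀)/a = (13.7 − 4.00)/1.5 = 6.45 s

Phase 3 (constant speed): v₀ = 13.7 m/s, a = 0 m/s².
Constant speed: t = d/v = 178/13.7 = 13.0 s

Phase 4 (accelerating): v₀ = 13.7 m/s, a = 0.8 m/s².
v = v₀ + at → t = (19.5 − 13.7) / 0.8 = 7.28 s
v² = v₀² + 2aΔx → Δx = (19.5² − 13.7²)/(2·0.8) = 121 m
Distance in phase 4 = 121 m

120.8 m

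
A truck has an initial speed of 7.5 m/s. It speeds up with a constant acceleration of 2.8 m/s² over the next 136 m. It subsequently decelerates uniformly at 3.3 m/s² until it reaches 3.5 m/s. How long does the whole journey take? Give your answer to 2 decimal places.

15.14 s

Phase 1 (accelerating): v₀ = 7.50 m/s, a = 2.8 m/s².
v² = v₀² + 2aΔx = 7.50² + 2·2.8·136 = 818 → v = 28.6 m/s
t = (v − v₀)/a = (28.6 − 7.50)/2.8 = 7.54 s

Phase 2 (decelerating): v₀ = 28.6 m/s, a = -3.3 m/s².
v = v₀ + at → t = (3.5 − 28.6) / -3.3 = 7.61 s
v² = v₀² + 2aΔx → Δx = (3.5² − 28.6²)/(2·-3.3) = 122 m
Total time = 7.54 + 7.61 = 15.1 s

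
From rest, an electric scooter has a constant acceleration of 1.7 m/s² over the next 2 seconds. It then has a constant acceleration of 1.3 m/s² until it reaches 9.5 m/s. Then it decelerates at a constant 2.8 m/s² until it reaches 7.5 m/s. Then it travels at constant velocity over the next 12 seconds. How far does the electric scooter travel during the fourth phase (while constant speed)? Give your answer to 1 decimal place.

Phase 1 (accelerating): v₀ = 0 m/s, a = 1.7 m/s².
v = v₀ + at = 0 + (1.7)(2) = 3.40 m/s
Δx = v₀t + ½at² = 0·2 + 0.5·1.7·2² = 3.40 m

Phase 2 (accelerating): v₀ = 3.40 m/s, a = 1.3 m/s².
v = v₀ + at → t = (9.5 − 3.40) / 1.3 = 4.69 s
v² = v₀² + 2aΔx → Δx = (9.5² − 3.40²)/(2·1.3) = 30.3 m

Phase 3 (decelerating): v₀ = 9.50 m/s, a = -2.8 m/s².
v = v₀ + at → t = (7.5 − 9.50) / -2.8 = 0.714 s
v² = v₀² + 2aΔx → Δx = (7.5² − 9.50²)/(2·-2.8) = 6.07 m

Phase 4 (constant speed): v₀ = 7.50 m/s, a = 0 m/s².
v = v₀ + at = 7.50 + (0)(12) = 7.50 m/s
Δx = v₀t + ½at² = 7.50·12 + 0.5·0·12² = 90.0 m
Distance in phase 4 = 90.0 m

90.0 m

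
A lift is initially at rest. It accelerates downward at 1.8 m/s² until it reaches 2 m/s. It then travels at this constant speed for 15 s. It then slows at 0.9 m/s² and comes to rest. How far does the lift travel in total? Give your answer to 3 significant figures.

33.3 m

Phase 1 (accelerating): v₀ = 0 m/s, a = 1.8 m/s².
v = v₀ + at → t = (2 − 0) / 1.8 = 1.11 s
v² = v₀² + 2aΔx → Δx = (2² − 0²)/(2·1.8) = 1.11 m

Phase 2 (constant speed): v₀ = 2.00 m/s, a = 0 m/s².
v = v₀ + at = 2.00 + (0)(15) = 2.00 m/s
Δx = v₀t + ½at² = 2.00·15 + 0.5·0·15² = 30.0 m

Phase 3 (decelerating): v₀ = 2.00 m/s, a = -0.9 m/s².
v = v₀ + at → t = (0 − 2.00) / -0.9 = 2.22 s
v² = v₀² + 2aΔx → Δx = (0² − 2.00²)/(2·-0.9) = 2.22 m
Total distance = 1.11 + 30.0 + 2.22 = 33.3 m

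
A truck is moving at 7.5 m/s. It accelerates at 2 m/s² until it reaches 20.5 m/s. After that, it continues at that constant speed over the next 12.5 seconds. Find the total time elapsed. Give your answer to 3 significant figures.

Phase 1 (accelerating): v₀ = 7.50 m/s, a = 2 m/s².
v = v₀ + at → t = (20.5 − 7.50) / 2 = 6.50 s
v² = v₀² + 2aΔx → Δx = (20.5² − 7.50²)/(2·2) = 91.0 m

Phase 2 (constant speed): v₀ = 20.5 m/s, a = 0 m/s².
v = v₀ + at = 20.5 + (0)(12.5) = 20.5 m/s
Δx = v₀t + ½at² = 20.5·12.5 + 0.5·0·12.5² = 256 m
Total time = 6.50 + 12.5 = 19.0 s

19.0 s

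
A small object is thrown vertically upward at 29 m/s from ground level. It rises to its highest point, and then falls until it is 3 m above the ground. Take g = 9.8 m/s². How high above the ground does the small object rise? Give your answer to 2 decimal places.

42.91 m

Phase 1 (rising): v₀ = 29.0 m/s, a = -9.8 m/s².
v = v₀ + at → t = (0 − 29.0) / -9.8 = 2.96 s
v² = v₀² + 2aΔx → Δx = (0² − 29.0²)/(2·-9.8) = 42.9 m
Maximum height = 42.9 m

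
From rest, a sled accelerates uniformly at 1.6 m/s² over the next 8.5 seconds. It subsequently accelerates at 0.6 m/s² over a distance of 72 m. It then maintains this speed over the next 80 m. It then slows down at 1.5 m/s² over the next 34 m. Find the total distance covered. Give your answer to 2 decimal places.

243.80 m

Phase 1 (accelerating): v₀ = 0 m/s, a = 1.6 m/s².
v = v₀ + at = 0 + (1.6)(8.5) = 13.6 m/s
Δx = v₀t + ½at² = 0·8.5 + 0.5·1.6·8.5² = 57.8 m

Phase 2 (accelerating): v₀ = 13.6 m/s, a = 0.6 m/s².
v² = v₀² + 2aΔx = 13.6² + 2·0.6·72 = 271 → v = 16.5 m/s
t = (v − v₀)/a = (16.5 − 13.6)/0.6 = 4.79 s

Phase 3 (constant speed): v₀ = 16.5 m/s, a = 0 m/s².
Constant speed: t = d/v = 80/16.5 = 4.86 s

Phase 4 (decelerating): v₀ = 16.5 m/s, a = -1.5 m/s².
v² = v₀² + 2aΔx = 16.5² + 2·-1.5·34 = 169 → v = 13.0 m/s
t = (v − v₀)/a = (13.0 − 16.5)/-1.5 = 2.31 s
Total distance = 57.8 + 72.0 + 80.0 + 34.0 = 244 m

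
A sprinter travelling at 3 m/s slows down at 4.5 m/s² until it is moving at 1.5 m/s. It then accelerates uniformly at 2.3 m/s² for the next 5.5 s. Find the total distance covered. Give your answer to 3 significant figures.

43.8 m

Phase 1 (decelerating): v₀ = 3.00 m/s, a = -4.5 m/s².
v = v₀ + at → t = (1.5 − 3.00) / -4.5 = 0.333 s
v² = v₀² + 2aΔx → Δx = (1.5² − 3.00²)/(2·-4.5) = 0.750 m

Phase 2 (accelerating): v₀ = 1.50 m/s, a = 2.3 m/s².
v = v₀ + at = 1.50 + (2.3)(5.5) = 14.1 m/s
Δx = v₀t + ½at² = 1.50·5.5 + 0.5·2.3·5.5² = 43.0 m
Total distance = 0.750 + 43.0 = 43.8 m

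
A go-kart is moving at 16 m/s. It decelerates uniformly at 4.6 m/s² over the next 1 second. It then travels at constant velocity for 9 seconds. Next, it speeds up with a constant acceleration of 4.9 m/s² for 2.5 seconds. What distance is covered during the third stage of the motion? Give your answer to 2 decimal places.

Phase 1 (decelerating): v₀ = 16.0 m/s, a = -4.6 m/s².
v = v₀ + at = 16.0 + (-4.6)(1) = 11.4 m/s
Δx = v₀t + ½at² = 16.0·1 + 0.5·-4.6·1² = 13.7 m

Phase 2 (constant speed): v₀ = 11.4 m/s, a = 0 m/s².
v = v₀ + at = 11.4 + (0)(9) = 11.4 m/s
Δx = v₀t + ½at² = 11.4·9 + 0.5·0·9² = 103 m

Phase 3 (accelerating): v₀ = 11.4 m/s, a = 4.9 m/s².
v = v₀ + at = 11.4 + (4.9)(2.5) = 23.6 m/s
Δx = v₀t + ½at² = 11.4·2.5 + 0.5·4.9·2.5² = 43.8 m
Distance in phase 3 = 43.8 m

43.81 m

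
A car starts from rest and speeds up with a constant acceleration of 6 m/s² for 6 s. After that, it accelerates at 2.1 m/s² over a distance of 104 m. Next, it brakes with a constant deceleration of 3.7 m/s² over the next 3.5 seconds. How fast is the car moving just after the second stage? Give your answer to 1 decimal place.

41.6 m/s

Phase 1 (accelerating): v₀ = 0 m/s, a = 6 m/s².
v = v₀ + at = 0 + (6)(6) = 36.0 m/s
Δx = v₀t + ½at² = 0·6 + 0.5·6·6² = 108 m

Phase 2 (accelerating): v₀ = 36.0 m/s, a = 2.1 m/s².
v² = v₀² + 2aΔx = 36.0² + 2·2.1·104 = 1730 → v = 41.6 m/s
t = (v − v₀)/a = (41.6 − 36.0)/2.1 = 2.68 s
Speed at end of phase 2 = 41.6 m/s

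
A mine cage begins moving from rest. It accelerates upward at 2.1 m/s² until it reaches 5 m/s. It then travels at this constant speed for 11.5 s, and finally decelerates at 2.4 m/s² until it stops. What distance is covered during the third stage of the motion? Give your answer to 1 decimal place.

Phase 1 (accelerating): v₀ = 0 m/s, a = 2.1 m/s².
v = v₀ + at → t = (5 − 0) / 2.1 = 2.38 s
v² = v₀² + 2aΔx → Δx = (5² − 0²)/(2·2.1) = 5.95 m

Phase 2 (constant speed): v₀ = 5.00 m/s, a = 0 m/s².
v = v₀ + at = 5.00 + (0)(11.5) = 5.00 m/s
Δx = v₀t + ½at² = 5.00·11.5 + 0.5·0·11.5² = 57.5 m

Phase 3 (decelerating): v₀ = 5.00 m/s, a = -2.4 m/s².
v = v₀ + at → t = (0 − 5.00) / -2.4 = 2.08 s
v² = v₀² + 2aΔx → Δx = (0² − 5.00²)/(2·-2.4) = 5.21 m
Distance in phase 3 = 5.21 m

5.2 m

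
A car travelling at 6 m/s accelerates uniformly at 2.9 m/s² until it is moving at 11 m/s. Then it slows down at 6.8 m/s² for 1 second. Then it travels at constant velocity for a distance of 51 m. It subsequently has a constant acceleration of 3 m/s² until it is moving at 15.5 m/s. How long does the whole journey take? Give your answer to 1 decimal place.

Phase 1 (accelerating): v₀ = 6.00 m/s, a = 2.9 m/s².
v = v₀ + at → t = (11 − 6.00) / 2.9 = 1.72 s
v² = v₀² + 2aΔx → Δx = (11² − 6.00²)/(2·2.9) = 14.7 m

Phase 2 (decelerating): v₀ = 11.0 m/s, a = -6.8 m/s².
v = v₀ + at = 11.0 + (-6.8)(1) = 4.20 m/s
Δx = v₀t + ½at² = 11.0·1 + 0.5·-6.8·1² = 7.60 m

Phase 3 (constant speed): v₀ = 4.20 m/s, a = 0 m/s².
Constant speed: t = d/v = 51/4.20 = 12.1 s

Phase 4 (accelerating): v₀ = 4.20 m/s, a = 3 m/s².
v = v₀ + at → t = (15.5 − 4.20) / 3 = 3.77 s
v² = v₀² + 2aΔx → Δx = (15.5² − 4.20²)/(2·3) = 37.1 m
Total time = 1.72 + 1.00 + 12.1 + 3.77 = 18.6 s

18.6 s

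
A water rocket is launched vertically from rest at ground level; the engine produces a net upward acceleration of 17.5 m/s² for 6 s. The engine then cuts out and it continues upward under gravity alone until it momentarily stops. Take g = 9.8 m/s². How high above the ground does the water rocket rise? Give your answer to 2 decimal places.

877.50 m

Phase 1 (powered ascent): v₀ = 0 m/s, a = 17.5 m/s².
v = v₀ + at = 0 + (17.5)(6) = 105 m/s
Δx = v₀t + ½at² = 0·6 + 0.5·17.5·6² = 315 m

Phase 2 (coasting upward): v₀ = 105 m/s, a = -9.8 m/s².
v = v₀ + at → t = (0 − 105) / -9.8 = 10.7 s
v² = v₀² + 2aΔx → Δx = (0² − 105²)/(2·-9.8) = 562 m
Maximum height = 315 + 562 = 878 m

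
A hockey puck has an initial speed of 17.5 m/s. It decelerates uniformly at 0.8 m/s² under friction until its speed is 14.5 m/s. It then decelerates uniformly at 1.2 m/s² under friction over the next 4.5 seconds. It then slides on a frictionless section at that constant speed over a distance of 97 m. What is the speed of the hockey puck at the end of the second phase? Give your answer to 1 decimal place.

9.1 m/s

Phase 1 (decelerating): v₀ = 17.5 m/s, a = -0.8 m/s².
v = v₀ + at → t = (14.5 − 17.5) / -0.8 = 3.75 s
v² = v₀² + 2aΔx → Δx = (14.5² − 17.5²)/(2·-0.8) = 60.0 m

Phase 2 (decelerating): v₀ = 14.5 m/s, a = -1.2 m/s².
v = v₀ + at = 14.5 + (-1.2)(4.5) = 9.10 m/s
Δx = v₀t + ½at² = 14.5·4.5 + 0.5·-1.2·4.5² = 53.1 m
Speed at end of phase 2 = 9.10 m/s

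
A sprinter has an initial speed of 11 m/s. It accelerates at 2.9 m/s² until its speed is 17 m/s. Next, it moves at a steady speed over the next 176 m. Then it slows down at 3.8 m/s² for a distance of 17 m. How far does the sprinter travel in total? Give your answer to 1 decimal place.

Phase 1 (accelerating): v₀ = 11.0 m/s, a = 2.9 m/s².
v = v₀ + at → t = (17 − 11.0) / 2.9 = 2.07 s
v² = v₀² + 2aΔx → Δx = (17² − 11.0²)/(2·2.9) = 29.0 m

Phase 2 (constant speed): v₀ = 17.0 m/s, a = 0 m/s².
Constant speed: t = d/v = 176/17.0 = 10.4 s

Phase 3 (decelerating): v₀ = 17.0 m/s, a = -3.8 m/s².
v² = v₀² + 2aΔx = 17.0² + 2·-3.8·17 = 160 → v = 12.6 m/s
t = (v − v₀)/a = (12.6 − 17.0)/-3.8 = 1.15 s
Total distance = 29.0 + 176 + 17.0 = 222 m

222.0 m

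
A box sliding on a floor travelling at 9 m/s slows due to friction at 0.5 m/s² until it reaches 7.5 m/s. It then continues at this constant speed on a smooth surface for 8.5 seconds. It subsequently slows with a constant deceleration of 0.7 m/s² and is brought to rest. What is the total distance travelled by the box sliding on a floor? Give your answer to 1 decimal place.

Phase 1 (decelerating): v₀ = 9.00 m/s, a = -0.5 m/s².
v = v₀ + at → t = (7.5 − 9.00) / -0.5 = 3.00 s
v² = v₀² + 2aΔx → Δx = (7.5² − 9.00²)/(2·-0.5) = 24.8 m

Phase 2 (constant speed): v₀ = 7.50 m/s, a = 0 m/s².
v = v₀ + at = 7.50 + (0)(8.5) = 7.50 m/s
Δx = v₀t + ½at² = 7.50·8.5 + 0.5·0·8.5² = 63.8 m

Phase 3 (decelerating): v₀ = 7.50 m/s, a = -0.7 m/s².
v = v₀ + at → t = (0 − 7.50) / -0.7 = 10.7 s
v² = v₀² + 2aΔx → Δx = (0² − 7.50²)/(2·-0.7) = 40.2 m
Total distance = 24.8 + 63.8 + 40.2 = 129 m

128.7 m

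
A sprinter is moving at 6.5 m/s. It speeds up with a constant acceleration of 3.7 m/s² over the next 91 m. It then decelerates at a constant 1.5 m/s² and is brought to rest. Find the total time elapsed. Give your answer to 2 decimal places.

23.31 s

Phase 1 (accelerating): v₀ = 6.50 m/s, a = 3.7 m/s².
v² = v₀² + 2aΔx = 6.50² + 2·3.7·91 = 716 → v = 26.8 m/s
t = (v − v₀)/a = (26.8 − 6.50)/3.7 = 5.47 s

Phase 2 (decelerating): v₀ = 26.8 m/s, a = -1.5 m/s².
v = v₀ + at → t = (0 − 26.8) / -1.5 = 17.8 s
v² = v₀² + 2aΔx → Δx = (0² − 26.8²)/(2·-1.5) = 239 m
Total time = 5.47 + 17.8 = 23.3 s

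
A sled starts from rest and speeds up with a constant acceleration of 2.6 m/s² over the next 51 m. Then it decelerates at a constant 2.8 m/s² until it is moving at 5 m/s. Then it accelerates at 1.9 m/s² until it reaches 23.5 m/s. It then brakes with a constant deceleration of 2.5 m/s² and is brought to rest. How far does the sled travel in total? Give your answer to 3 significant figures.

Phase 1 (accelerating): v₀ = 0 m/s, a = 2.6 m/s².
v² = v₀² + 2aΔx = 0² + 2·2.6·51 = 265 → v = 16.3 m/s
t = (v − v₀)/a = (16.3 − 0)/2.6 = 6.26 s

Phase 2 (decelerating): v₀ = 16.3 m/s, a = -2.8 m/s².
v = v₀ + at → t = (5 − 16.3) / -2.8 = 4.03 s
v² = v₀² + 2aΔx → Δx = (5² − 16.3²)/(2·-2.8) = 42.9 m

Phase 3 (accelerating): v₀ = 5.00 m/s, a = 1.9 m/s².
v = v₀ + at → t = (23.5 − 5.00) / 1.9 = 9.74 s
v² = v₀² + 2aΔx → Δx = (23.5² − 5.00²)/(2·1.9) = 139 m

Phase 4 (decelerating): v₀ = 23.5 m/s, a = -2.5 m/s².
v = v₀ + at → t = (0 − 23.5) / -2.5 = 9.40 s
v² = v₀² + 2aΔx → Δx = (0² − 23.5²)/(2·-2.5) = 110 m
Total distance = 51.0 + 42.9 + 139 + 110 = 343 m

343 m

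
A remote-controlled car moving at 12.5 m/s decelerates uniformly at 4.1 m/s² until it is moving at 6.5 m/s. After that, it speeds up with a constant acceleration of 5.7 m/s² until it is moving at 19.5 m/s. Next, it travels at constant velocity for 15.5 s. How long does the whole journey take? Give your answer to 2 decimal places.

Phase 1 (decelerating): v₀ = 12.5 m/s, a = -4.1 m/s².
v = v₀ + at → t = (6.5 − 12.5) / -4.1 = 1.46 s
v² = v₀² + 2aΔx → Δx = (6.5² − 12.5²)/(2·-4.1) = 13.9 m

Phase 2 (accelerating): v₀ = 6.50 m/s, a = 5.7 m/s².
v = v₀ + at → t = (19.5 − 6.50) / 5.7 = 2.28 s
v² = v₀² + 2aΔx → Δx = (19.5² − 6.50²)/(2·5.7) = 29.6 m

Phase 3 (constant speed): v₀ = 19.5 m/s, a = 0 m/s².
v = v₀ + at = 19.5 + (0)(15.5) = 19.5 m/s
Δx = v₀t + ½at² = 19.5·15.5 + 0.5·0·15.5² = 302 m
Total time = 1.46 + 2.28 + 15.5 = 19.2 s

19.24 s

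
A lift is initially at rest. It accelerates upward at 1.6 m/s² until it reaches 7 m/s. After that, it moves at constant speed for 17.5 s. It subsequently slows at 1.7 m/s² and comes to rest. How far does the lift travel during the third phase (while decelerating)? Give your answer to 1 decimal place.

Phase 1 (accelerating): v₀ = 0 m/s, a = 1.6 m/s².
v = v₀ + at → t = (7 − 0) / 1.6 = 4.38 s
v² = v₀² + 2aΔx → Δx = (7² − 0²)/(2·1.6) = 15.3 m

Phase 2 (constant speed): v₀ = 7.00 m/s, a = 0 m/s².
v = v₀ + at = 7.00 + (0)(17.5) = 7.00 m/s
Δx = v₀t + ½at² = 7.00·17.5 + 0.5·0·17.5² = 122 m

Phase 3 (decelerating): v₀ = 7.00 m/s, a = -1.7 m/s².
v = v₀ + at → t = (0 − 7.00) / -1.7 = 4.12 s
v² = v₀² + 2aΔx → Δx = (0² − 7.00²)/(2·-1.7) = 14.4 m
Distance in phase 3 = 14.4 m

14.4 m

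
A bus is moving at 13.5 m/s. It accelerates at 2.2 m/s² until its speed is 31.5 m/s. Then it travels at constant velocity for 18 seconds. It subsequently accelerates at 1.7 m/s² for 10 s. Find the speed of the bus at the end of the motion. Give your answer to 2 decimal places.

Phase 1 (accelerating): v₀ = 13.5 m/s, a = 2.2 m/s².
v = v₀ + at → t = (31.5 − 13.5) / 2.2 = 8.18 s
v² = v₀² + 2aΔx → Δx = (31.5² − 13.5²)/(2·2.2) = 184 m

Phase 2 (constant speed): v₀ = 31.5 m/s, a = 0 m/s².
v = v₀ + at = 31.5 + (0)(18) = 31.5 m/s
Δx = v₀t + ½at² = 31.5·18 + 0.5·0·18² = 567 m

Phase 3 (accelerating): v₀ = 31.5 m/s, a = 1.7 m/s².
v = v₀ + at = 31.5 + (1.7)(10) = 48.5 m/s
Δx = v₀t + ½at² = 31.5·10 + 0.5·1.7·10² = 400 m
Final speed = 48.5 m/s

48.50 m/s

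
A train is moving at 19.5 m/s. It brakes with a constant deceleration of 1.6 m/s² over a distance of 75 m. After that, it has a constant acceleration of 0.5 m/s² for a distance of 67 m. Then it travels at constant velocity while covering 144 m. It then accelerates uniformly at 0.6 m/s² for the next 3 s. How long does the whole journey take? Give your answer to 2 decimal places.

22.90 s

Phase 1 (decelerating): v₀ = 19.5 m/s, a = -1.6 m/s².
v² = v₀² + 2aΔx = 19.5² + 2·-1.6·75 = 140 → v = 11.8 m/s
t = (v − v₀)/a = (11.8 − 19.5)/-1.6 = 4.79 s

Phase 2 (accelerating): v₀ = 11.8 m/s, a = 0.5 m/s².
v² = v₀² + 2aΔx = 11.8² + 2·0.5·67 = 207 → v = 14.4 m/s
t = (v − v₀)/a = (14.4 − 11.8)/0.5 = 5.11 s

Phase 3 (constant speed): v₀ = 14.4 m/s, a = 0 m/s².
Constant speed: t = d/v = 144/14.4 = 10.0 s

Phase 4 (accelerating): v₀ = 14.4 m/s, a = 0.6 m/s².
v = v₀ + at = 14.4 + (0.6)(3) = 16.2 m/s
Δx = v₀t + ½at² = 14.4·3 + 0.5·0.6·3² = 45.9 m
Total time = 4.79 + 5.11 + 10.0 + 3.00 = 22.9 s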